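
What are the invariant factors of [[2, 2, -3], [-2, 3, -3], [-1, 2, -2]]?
(x - 1)^3

The Jordan structure of A has elementary divisors (x - 1)^3. Arranging the block sizes at each eigenvalue in decreasing order and taking row products gives the invariant factors.

Invariant factors (smallest first, each dividing the next): (x - 1)^3.

Check: the last factor (x - 1)^3 is the minimal polynomial, and the product (x - 1)^3 is the characteristic polynomial.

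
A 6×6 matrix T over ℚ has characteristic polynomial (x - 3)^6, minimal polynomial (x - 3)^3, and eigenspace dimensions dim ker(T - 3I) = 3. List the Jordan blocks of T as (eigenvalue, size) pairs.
λ = 3: algebraic multiplicity 6 (exponent in χ_T), largest block size 3 (exponent in m_T), 3 blocks (geometric multiplicity). These force block sizes [3, 2, 1].

Jordan blocks: (3, 3), (3, 2), (3, 1)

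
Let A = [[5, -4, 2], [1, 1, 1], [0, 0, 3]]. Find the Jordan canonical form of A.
J = [[3, 1, 0], [0, 3, 0], [0, 0, 3]]

The characteristic polynomial is det(xI - A) = (x - 3)^3, so the eigenvalues are 3 (algebraic multiplicity 3).

For λ = 3: rank(A - 3I) = 1, rank((A - 3I)^2) = 0. The eigenspace has dimension 3 - 1 = 2, so there are 2 Jordan blocks; the rank sequence gives block sizes [2, 1].

Assembling the blocks gives the Jordan form J above.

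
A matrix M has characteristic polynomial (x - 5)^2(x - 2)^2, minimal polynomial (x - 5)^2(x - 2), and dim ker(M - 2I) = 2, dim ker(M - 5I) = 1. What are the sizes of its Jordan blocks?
Jordan blocks: (2, 1), (2, 1), (5, 2)

λ = 2: algebraic multiplicity 2 (exponent in χ_M), largest block size 1 (exponent in m_M), 2 blocks (geometric multiplicity). These force block sizes [1, 1].
λ = 5: algebraic multiplicity 2 (exponent in χ_M), largest block size 2 (exponent in m_M), 1 block (geometric multiplicity). This forces block sizes [2].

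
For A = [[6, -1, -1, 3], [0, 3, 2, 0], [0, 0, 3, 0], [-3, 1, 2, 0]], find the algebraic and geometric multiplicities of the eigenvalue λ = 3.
algebraic multiplicity 4, geometric multiplicity 2

The characteristic polynomial is (x - 3)^4, so the factor x - 3 appears with exponent 4: the algebraic multiplicity is 4.

rank(A - 3I) = 2, so the eigenspace has dimension 4 - 2 = 2: the geometric multiplicity is 2.

Since 2 < 4, A is not diagonalizable.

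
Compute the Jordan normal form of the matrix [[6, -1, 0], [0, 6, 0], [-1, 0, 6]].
The characteristic polynomial is det(xI - A) = (x - 6)^3, so the eigenvalues are 6 (algebraic multiplicity 3).

For λ = 6: rank(A - 6I) = 2, rank((A - 6I)^2) = 1, rank((A - 6I)^3) = 0. The eigenspace has dimension 3 - 2 = 1, so there is 1 Jordan block; the rank sequence gives block sizes [3].

Assembling the blocks gives the Jordan form J above.

J = [[6, 1, 0], [0, 6, 1], [0, 0, 6]]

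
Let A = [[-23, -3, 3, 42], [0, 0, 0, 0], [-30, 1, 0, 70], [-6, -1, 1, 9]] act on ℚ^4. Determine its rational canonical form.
The invariant factors of A (the non-unit diagonal entries of the Smith normal form of xI - A over ℚ[x]) are x + 5, x(x + 4)(x + 5), each dividing the next. The characteristic polynomial is their product, x(x + 4)(x + 5)^2.

The rational canonical form is the block-diagonal matrix of companion matrices C(f_i):
R = [[-5, 0, 0, 0], [0, 0, 0, 0], [0, 1, 0, -20], [0, 0, 1, -9]].

R = [[-5, 0, 0, 0], [0, 0, 0, 0], [0, 1, 0, -20], [0, 0, 1, -9]]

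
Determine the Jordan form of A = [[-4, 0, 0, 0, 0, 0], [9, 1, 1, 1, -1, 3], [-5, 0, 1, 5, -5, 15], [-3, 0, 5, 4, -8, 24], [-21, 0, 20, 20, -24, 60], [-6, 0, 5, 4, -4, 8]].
J = [[-4, 1, 0, 0, 0, 0], [0, -4, 0, 0, 0, 0], [0, 0, -4, 1, 0, 0], [0, 0, 0, -4, 0, 0], [0, 0, 0, 0, 1, 1], [0, 0, 0, 0, 0, 1]]

The characteristic polynomial is det(xI - A) = (x - 1)^2(x + 4)^4, so the eigenvalues are -4 (algebraic multiplicity 4), 1 (algebraic multiplicity 2).

For λ = -4: rank(A + 4I) = 4, rank((A + 4I)^2) = 2. The eigenspace has dimension 6 - 4 = 2, so there are 2 Jordan blocks; the rank sequence gives block sizes [2, 2].

For λ = 1: rank(A - I) = 5, rank((A - I)^2) = 4. The eigenspace has dimension 6 - 5 = 1, so there is 1 Jordan block; the rank sequence gives block sizes [2].

Assembling the blocks gives the Jordan form J above.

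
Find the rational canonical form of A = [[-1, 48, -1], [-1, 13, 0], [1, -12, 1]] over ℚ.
The invariant factors of A (the non-unit diagonal entries of the Smith normal form of xI - A over ℚ[x]) are (x - 6)^2(x - 1), each dividing the next. The characteristic polynomial is their product, (x - 6)^2(x - 1).

The rational canonical form is the block-diagonal matrix of companion matrices C(f_i):
R = [[0, 0, 36], [1, 0, -48], [0, 1, 13]].

R = [[0, 0, 36], [1, 0, -48], [0, 1, 13]]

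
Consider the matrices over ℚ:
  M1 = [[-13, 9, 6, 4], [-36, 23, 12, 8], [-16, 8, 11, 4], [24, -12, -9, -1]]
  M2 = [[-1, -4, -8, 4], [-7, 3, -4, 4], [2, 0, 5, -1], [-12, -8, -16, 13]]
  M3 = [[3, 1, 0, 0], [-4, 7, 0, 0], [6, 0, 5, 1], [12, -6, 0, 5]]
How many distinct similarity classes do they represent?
1 class: {M1, M2, M3}

Characteristic polynomials: χ_{M1} = (x - 5)^4, χ_{M2} = (x - 5)^4, χ_{M3} = (x - 5)^4.

{M1, M2, M3}: invariant factors (x - 5)^2, (x - 5)^2.

Matrices are similar if and only if their invariant-factor lists agree; the partition into similarity classes is {M1, M2, M3}.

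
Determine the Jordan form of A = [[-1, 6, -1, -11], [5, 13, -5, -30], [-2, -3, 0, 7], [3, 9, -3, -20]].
J = [[-2, 1, 0, 0], [0, -2, 0, 0], [0, 0, -2, 1], [0, 0, 0, -2]]

The characteristic polynomial is det(xI - A) = (x + 2)^4, so the eigenvalues are -2 (algebraic multiplicity 4).

For λ = -2: rank(A + 2I) = 2, rank((A + 2I)^2) = 0. The eigenspace has dimension 4 - 2 = 2, so there are 2 Jordan blocks; the rank sequence gives block sizes [2, 2].

Assembling the blocks gives the Jordan form J above.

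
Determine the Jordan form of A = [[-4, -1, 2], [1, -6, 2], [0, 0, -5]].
J = [[-5, 1, 0], [0, -5, 0], [0, 0, -5]]

The characteristic polynomial is det(xI - A) = (x + 5)^3, so the eigenvalues are -5 (algebraic multiplicity 3).

For λ = -5: rank(A + 5I) = 1, rank((A + 5I)^2) = 0. The eigenspace has dimension 3 - 1 = 2, so there are 2 Jordan blocks; the rank sequence gives block sizes [2, 1].

Assembling the blocks gives the Jordan form J above.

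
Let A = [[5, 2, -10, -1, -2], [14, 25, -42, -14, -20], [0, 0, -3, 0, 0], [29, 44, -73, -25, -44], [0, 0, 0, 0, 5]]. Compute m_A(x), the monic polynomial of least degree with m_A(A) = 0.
m_A(x) = (x - 5)(x - 4)^2(x + 3)

The characteristic polynomial factors as (x - 5)(x - 4)^2(x + 3)^2. The minimal polynomial is ∏(x - λ)^{k_λ} where k_λ is the size of the largest Jordan block at λ.

For λ = -3: rank(A + 3I) = 3, and the largest Jordan block has size 1 (the smallest k with rank((A + 3I)^k) = rank((A + 3I)^(k+1))).
For λ = 4: rank(A - 4I) = 4, and the largest Jordan block has size 2 (the smallest k with rank((A - 4I)^k) = rank((A - 4I)^(k+1))).
For λ = 5: rank(A - 5I) = 4, and the largest Jordan block has size 1 (the smallest k with rank((A - 5I)^k) = rank((A - 5I)^(k+1))).

So m_A(x) = (x - 5)(x - 4)^2(x + 3).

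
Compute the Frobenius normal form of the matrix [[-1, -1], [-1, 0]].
The invariant factors of A (the non-unit diagonal entries of the Smith normal form of xI - A over ℚ[x]) are x^2 + x - 1, each dividing the next. The characteristic polynomial is their product, x^2 + x - 1.

The rational canonical form is the block-diagonal matrix of companion matrices C(f_i):
R = [[0, 1], [1, -1]].

Note the characteristic polynomial does not split into linear factors over ℚ, so A has no Jordan form over ℚ; the rational canonical form exists over any field.

R = [[0, 1], [1, -1]]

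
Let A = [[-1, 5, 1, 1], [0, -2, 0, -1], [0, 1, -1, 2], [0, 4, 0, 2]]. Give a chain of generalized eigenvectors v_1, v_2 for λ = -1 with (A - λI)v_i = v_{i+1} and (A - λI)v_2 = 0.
We seek v_1 ∈ ker((A + I)^2) \ ker(A + I), then set v_{i+1} = (A + I) v_i.

One such chain is v_1 = [[0, 0, 1, 0]]^T, v_2 = [[1, 0, 0, 0]]^T. Check: (A + I) v_2 = [[0, 0, 0, 0]]^T = 0.

v_1 = [[0, 0, 1, 0]]^T, v_2 = [[1, 0, 0, 0]]^T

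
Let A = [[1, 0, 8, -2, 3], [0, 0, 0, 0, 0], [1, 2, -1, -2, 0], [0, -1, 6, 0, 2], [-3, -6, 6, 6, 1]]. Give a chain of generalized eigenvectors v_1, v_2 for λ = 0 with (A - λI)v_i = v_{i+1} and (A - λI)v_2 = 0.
v_1 = [[-1, 1, 1, -1, -3]]^T, v_2 = [[0, 0, 2, -1, -6]]^T

We seek v_1 ∈ ker(A^2) \ ker(A), then set v_{i+1} = A v_i.

One such chain is v_1 = [[-1, 1, 1, -1, -3]]^T, v_2 = [[0, 0, 2, -1, -6]]^T. Check: A v_2 = [[0, 0, 0, 0, 0]]^T = 0.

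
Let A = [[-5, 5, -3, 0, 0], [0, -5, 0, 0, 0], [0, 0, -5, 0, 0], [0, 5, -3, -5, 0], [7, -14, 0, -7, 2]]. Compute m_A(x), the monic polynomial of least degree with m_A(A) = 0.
The characteristic polynomial factors as (x - 2)(x + 5)^4. The minimal polynomial is ∏(x - λ)^{k_λ} where k_λ is the size of the largest Jordan block at λ.

For λ = -5: rank(A + 5I) = 2, and the largest Jordan block has size 2 (the smallest k with rank((A + 5I)^k) = rank((A + 5I)^(k+1))).
For λ = 2: rank(A - 2I) = 4, and the largest Jordan block has size 1 (the smallest k with rank((A - 2I)^k) = rank((A - 2I)^(k+1))).

So m_A(x) = (x - 2)(x + 5)^2.

m_A(x) = (x - 2)(x + 5)^2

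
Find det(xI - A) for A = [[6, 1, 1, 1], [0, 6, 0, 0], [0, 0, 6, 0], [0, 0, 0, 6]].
xI - A = [[x - 6, -1, -1, -1], [0, x - 6, 0, 0], [0, 0, x - 6, 0], [0, 0, 0, x - 6]].

Expanding det(xI - A) along the first row:
det(xI - A) = + (x - 6)·det([[x - 6, 0, 0], [0, x - 6, 0], [0, 0, x - 6]]) - (-1)·det([[0, 0, 0], [0, x - 6, 0], [0, 0, x - 6]]) + (-1)·det([[0, x - 6, 0], [0, 0, 0], [0, 0, x - 6]]) - (-1)·det([[0, x - 6, 0], [0, 0, x - 6], [0, 0, 0]]).

Evaluating gives χ_A(x) = x^4 - 24x^3 + 216x^2 - 864x + 1296 = (x - 6)^4.

χ_A(x) = (x - 6)^4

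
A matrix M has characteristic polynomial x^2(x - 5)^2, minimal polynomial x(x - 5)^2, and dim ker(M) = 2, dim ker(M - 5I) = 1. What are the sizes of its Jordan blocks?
λ = 0: algebraic multiplicity 2 (exponent in χ_M), largest block size 1 (exponent in m_M), 2 blocks (geometric multiplicity). These force block sizes [1, 1].
λ = 5: algebraic multiplicity 2 (exponent in χ_M), largest block size 2 (exponent in m_M), 1 block (geometric multiplicity). This forces block sizes [2].

Jordan blocks: (0, 1), (0, 1), (5, 2)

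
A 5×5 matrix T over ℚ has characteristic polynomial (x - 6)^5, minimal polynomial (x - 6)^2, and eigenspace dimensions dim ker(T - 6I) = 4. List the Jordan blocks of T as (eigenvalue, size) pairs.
Jordan blocks: (6, 2), (6, 1), (6, 1), (6, 1)

λ = 6: algebraic multiplicity 5 (exponent in χ_T), largest block size 2 (exponent in m_T), 4 blocks (geometric multiplicity). These force block sizes [2, 1, 1, 1].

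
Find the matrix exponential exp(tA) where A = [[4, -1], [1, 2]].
e^{tA} = [[(t + 1)*e^{3*t}, -t*e^{3*t}], [t*e^{3*t}, (1 - t)*e^{3*t}]]

A has Jordan form J = [[3, 1], [0, 3]] with A = PJP^{-1}, so e^{tA} = P e^{tJ} P^{-1}.

For a Jordan block J_k(λ), e^{tJ_k(λ)} = e^{λt} · (I + tN + t^2 N^2/2! + ... + t^{k-1} N^{k-1}/(k-1)!) where N is the nilpotent superdiagonal part.

Assembling the blocks and conjugating back gives the entries of e^{tA} as shown above.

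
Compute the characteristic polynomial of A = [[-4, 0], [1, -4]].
xI - A = [[x + 4, 0], [-1, x + 4]].

Expanding det(xI - A) along the first row:
det(xI - A) = + (x + 4)·det([[x + 4]]) - (0)·det([[-1]]).

Evaluating gives χ_A(x) = x^2 + 8x + 16 = (x + 4)^2.

χ_A(x) = (x + 4)^2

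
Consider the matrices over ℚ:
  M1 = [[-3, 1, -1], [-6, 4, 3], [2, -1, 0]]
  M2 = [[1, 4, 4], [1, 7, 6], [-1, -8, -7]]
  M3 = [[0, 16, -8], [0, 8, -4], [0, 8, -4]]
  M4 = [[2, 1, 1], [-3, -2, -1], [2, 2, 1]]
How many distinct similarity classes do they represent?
Characteristic polynomials: χ_{M1} = (x - 1)^2(x + 1), χ_{M2} = (x - 1)^2(x + 1), χ_{M3} = x^2(x - 4), χ_{M4} = (x - 1)^2(x + 1).

{M1, M2, M4}: invariant factors (x - 1)^2(x + 1).

{M3}: invariant factors x, x(x - 4).

Matrices are similar if and only if their invariant-factor lists agree; the partition into similarity classes is {M1, M2, M4}, {M3}.

2 classes: {M1, M2, M4}, {M3}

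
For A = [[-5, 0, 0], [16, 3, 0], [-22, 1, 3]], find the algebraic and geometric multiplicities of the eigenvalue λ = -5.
The characteristic polynomial is (x - 3)^2(x + 5), so the factor x + 5 appears with exponent 1: the algebraic multiplicity is 1.

rank(A + 5I) = 2, so the eigenspace has dimension 3 - 2 = 1: the geometric multiplicity is 1.

algebraic multiplicity 1, geometric multiplicity 1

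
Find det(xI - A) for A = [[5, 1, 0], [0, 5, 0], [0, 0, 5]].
xI - A = [[x - 5, -1, 0], [0, x - 5, 0], [0, 0, x - 5]].

Expanding det(xI - A) along the first row:
det(xI - A) = + (x - 5)·det([[x - 5, 0], [0, x - 5]]) - (-1)·det([[0, 0], [0, x - 5]]) + (0)·det([[0, x - 5], [0, 0]]).

Evaluating gives χ_A(x) = x^3 - 15x^2 + 75x - 125 = (x - 5)^3.

χ_A(x) = (x - 5)^3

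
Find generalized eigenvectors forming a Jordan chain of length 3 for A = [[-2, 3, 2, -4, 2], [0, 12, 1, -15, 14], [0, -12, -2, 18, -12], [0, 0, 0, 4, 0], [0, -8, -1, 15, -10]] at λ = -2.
v_1 = [[0, -1, 1, 0, 1]]^T, v_2 = [[1, 1, 0, 0, -1]]^T, v_3 = [[1, 0, 0, 0, 0]]^T

We seek v_1 ∈ ker((A + 2I)^3) \ ker((A + 2I)^2), then set v_{i+1} = (A + 2I) v_i.

One such chain is v_1 = [[0, -1, 1, 0, 1]]^T, v_2 = [[1, 1, 0, 0, -1]]^T, v_3 = [[1, 0, 0, 0, 0]]^T. Check: (A + 2I) v_3 = [[0, 0, 0, 0, 0]]^T = 0.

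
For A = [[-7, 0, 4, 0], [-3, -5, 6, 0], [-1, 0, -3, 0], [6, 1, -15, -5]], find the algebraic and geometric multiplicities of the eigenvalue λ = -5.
algebraic multiplicity 4, geometric multiplicity 2

The characteristic polynomial is (x + 5)^4, so the factor x + 5 appears with exponent 4: the algebraic multiplicity is 4.

rank(A + 5I) = 2, so the eigenspace has dimension 4 - 2 = 2: the geometric multiplicity is 2.

Since 2 < 4, A is not diagonalizable.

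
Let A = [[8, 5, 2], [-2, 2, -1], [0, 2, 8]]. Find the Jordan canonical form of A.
The characteristic polynomial is det(xI - A) = (x - 6)^3, so the eigenvalues are 6 (algebraic multiplicity 3).

For λ = 6: rank(A - 6I) = 2, rank((A - 6I)^2) = 1, rank((A - 6I)^3) = 0. The eigenspace has dimension 3 - 2 = 1, so there is 1 Jordan block; the rank sequence gives block sizes [3].

Assembling the blocks gives the Jordan form J above.

J = [[6, 1, 0], [0, 6, 1], [0, 0, 6]]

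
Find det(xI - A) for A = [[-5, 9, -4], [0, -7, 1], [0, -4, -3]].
χ_A(x) = (x + 5)^3

xI - A = [[x + 5, -9, 4], [0, x + 7, -1], [0, 4, x + 3]].

Expanding det(xI - A) along the first row:
det(xI - A) = + (x + 5)·det([[x + 7, -1], [4, x + 3]]) - (-9)·det([[0, -1], [0, x + 3]]) + (4)·det([[0, x + 7], [0, 4]]).

Evaluating gives χ_A(x) = x^3 + 15x^2 + 75x + 125 = (x + 5)^3.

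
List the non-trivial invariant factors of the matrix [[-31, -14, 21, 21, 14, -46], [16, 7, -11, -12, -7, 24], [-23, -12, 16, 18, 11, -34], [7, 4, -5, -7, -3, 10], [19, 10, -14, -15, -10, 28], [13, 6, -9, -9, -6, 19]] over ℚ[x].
x + 1, (x + 1)^2, (x + 1)^3

The Jordan structure of A has elementary divisors (x + 1)^3, (x + 1)^2, (x + 1). Arranging the block sizes at each eigenvalue in decreasing order and taking row products gives the invariant factors.

Invariant factors (smallest first, each dividing the next): x + 1, (x + 1)^2, (x + 1)^3.

Check: the last factor (x + 1)^3 is the minimal polynomial, and the product (x + 1)^6 is the characteristic polynomial.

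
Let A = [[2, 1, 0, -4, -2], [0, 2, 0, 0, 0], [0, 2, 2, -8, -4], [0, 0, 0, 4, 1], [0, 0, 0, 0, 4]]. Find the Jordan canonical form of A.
J = [[2, 1, 0, 0, 0], [0, 2, 0, 0, 0], [0, 0, 2, 0, 0], [0, 0, 0, 4, 1], [0, 0, 0, 0, 4]]

The characteristic polynomial is det(xI - A) = (x - 4)^2(x - 2)^3, so the eigenvalues are 2 (algebraic multiplicity 3), 4 (algebraic multiplicity 2).

For λ = 2: rank(A - 2I) = 3, rank((A - 2I)^2) = 2. The eigenspace has dimension 5 - 3 = 2, so there are 2 Jordan blocks; the rank sequence gives block sizes [2, 1].

For λ = 4: rank(A - 4I) = 4, rank((A - 4I)^2) = 3. The eigenspace has dimension 5 - 4 = 1, so there is 1 Jordan block; the rank sequence gives block sizes [2].

Assembling the blocks gives the Jordan form J above.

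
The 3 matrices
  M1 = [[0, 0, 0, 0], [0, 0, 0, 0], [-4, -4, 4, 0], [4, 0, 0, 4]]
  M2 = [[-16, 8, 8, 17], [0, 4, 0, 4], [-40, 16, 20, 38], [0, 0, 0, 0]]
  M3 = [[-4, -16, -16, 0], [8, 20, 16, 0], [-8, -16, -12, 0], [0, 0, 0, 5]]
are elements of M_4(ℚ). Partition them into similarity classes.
3 classes: {M1}, {M2}, {M3}

Characteristic polynomials: χ_{M1} = x^2(x - 4)^2, χ_{M2} = x^2(x - 4)^2, χ_{M3} = (x - 5)(x - 4)^2(x + 4).

{M1}: invariant factors x(x - 4), x(x - 4).

{M2}: invariant factors x - 4, x^2(x - 4).

{M3}: invariant factors x - 4, (x - 5)(x - 4)(x + 4).

Matrices are similar if and only if their invariant-factor lists agree; the partition into similarity classes is {M1}, {M2}, {M3}.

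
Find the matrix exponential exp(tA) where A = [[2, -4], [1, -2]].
A has Jordan form J = [[0, 1], [0, 0]] with A = PJP^{-1}, so e^{tA} = P e^{tJ} P^{-1}.

For a Jordan block J_k(λ), e^{tJ_k(λ)} = e^{λt} · (I + tN + t^2 N^2/2! + ... + t^{k-1} N^{k-1}/(k-1)!) where N is the nilpotent superdiagonal part.

Assembling the blocks and conjugating back gives the entries of e^{tA} as shown above.

e^{tA} = [[2*t + 1, -4*t], [t, 1 - 2*t]]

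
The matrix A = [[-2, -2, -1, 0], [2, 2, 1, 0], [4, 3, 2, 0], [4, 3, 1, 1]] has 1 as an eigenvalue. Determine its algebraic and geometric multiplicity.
The characteristic polynomial is x(x - 1)^3, so the factor x - 1 appears with exponent 3: the algebraic multiplicity is 3.

rank(A - I) = 2, so the eigenspace has dimension 4 - 2 = 2: the geometric multiplicity is 2.

Since 2 < 3, A is not diagonalizable.

algebraic multiplicity 3, geometric multiplicity 2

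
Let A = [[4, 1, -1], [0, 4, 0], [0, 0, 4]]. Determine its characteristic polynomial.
χ_A(x) = (x - 4)^3

xI - A = [[x - 4, -1, 1], [0, x - 4, 0], [0, 0, x - 4]].

Expanding det(xI - A) along the first row:
det(xI - A) = + (x - 4)·det([[x - 4, 0], [0, x - 4]]) - (-1)·det([[0, 0], [0, x - 4]]) + (1)·det([[0, x - 4], [0, 0]]).

Evaluating gives χ_A(x) = x^3 - 12x^2 + 48x - 64 = (x - 4)^3.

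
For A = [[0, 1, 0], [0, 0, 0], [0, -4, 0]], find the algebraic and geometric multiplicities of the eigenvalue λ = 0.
The characteristic polynomial is x^3, so the factor x appears with exponent 3: the algebraic multiplicity is 3.

rank(A) = 1, so the eigenspace has dimension 3 - 1 = 2: the geometric multiplicity is 2.

Since 2 < 3, A is not diagonalizable.

algebraic multiplicity 3, geometric multiplicity 2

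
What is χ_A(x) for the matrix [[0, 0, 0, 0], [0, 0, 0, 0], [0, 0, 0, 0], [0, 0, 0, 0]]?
χ_A(x) = x^4

xI - A = [[x, 0, 0, 0], [0, x, 0, 0], [0, 0, x, 0], [0, 0, 0, x]].

Expanding det(xI - A) along the first row:
det(xI - A) = + (x)·det([[x, 0, 0], [0, x, 0], [0, 0, x]]) - (0)·det([[0, 0, 0], [0, x, 0], [0, 0, x]]) + (0)·det([[0, x, 0], [0, 0, 0], [0, 0, x]]) - (0)·det([[0, x, 0], [0, 0, x], [0, 0, 0]]).

Evaluating gives χ_A(x) = x^4.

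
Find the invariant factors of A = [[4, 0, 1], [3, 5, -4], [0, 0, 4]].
The Jordan structure of A has elementary divisors (x - 4)^2, (x - 5). Arranging the block sizes at each eigenvalue in decreasing order and taking row products gives the invariant factors.

Invariant factors (smallest first, each dividing the next): (x - 5)(x - 4)^2.

Check: the last factor (x - 5)(x - 4)^2 is the minimal polynomial, and the product (x - 5)(x - 4)^2 is the characteristic polynomial.

(x - 5)(x - 4)^2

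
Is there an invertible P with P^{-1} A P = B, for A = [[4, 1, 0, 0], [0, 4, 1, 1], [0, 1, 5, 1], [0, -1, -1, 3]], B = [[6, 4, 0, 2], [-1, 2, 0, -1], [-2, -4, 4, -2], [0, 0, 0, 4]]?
Both have characteristic polynomial (x - 4)^4, but the minimal polynomial of A is (x - 4)^3 while the minimal polynomial of B is (x - 4)^2. The minimal polynomial is a similarity invariant, so A and B are not similar.

No.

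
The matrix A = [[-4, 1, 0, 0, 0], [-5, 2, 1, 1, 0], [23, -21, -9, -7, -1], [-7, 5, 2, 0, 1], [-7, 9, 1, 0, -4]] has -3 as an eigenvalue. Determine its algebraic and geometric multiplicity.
The characteristic polynomial is (x + 3)^5, so the factor x + 3 appears with exponent 5: the algebraic multiplicity is 5.

rank(A + 3I) = 3, so the eigenspace has dimension 5 - 3 = 2: the geometric multiplicity is 2.

Since 2 < 5, A is not diagonalizable.

algebraic multiplicity 5, geometric multiplicity 2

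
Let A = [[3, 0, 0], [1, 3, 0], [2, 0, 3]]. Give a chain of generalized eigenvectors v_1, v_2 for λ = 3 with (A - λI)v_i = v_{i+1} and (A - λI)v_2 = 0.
v_1 = [[1, 1, 1]]^T, v_2 = [[0, 1, 2]]^T

We seek v_1 ∈ ker((A - 3I)^2) \ ker(A - 3I), then set v_{i+1} = (A - 3I) v_i.

One such chain is v_1 = [[1, 1, 1]]^T, v_2 = [[0, 1, 2]]^T. Check: (A - 3I) v_2 = [[0, 0, 0]]^T = 0.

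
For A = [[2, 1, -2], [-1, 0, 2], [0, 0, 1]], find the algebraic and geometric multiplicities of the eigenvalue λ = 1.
algebraic multiplicity 3, geometric multiplicity 2

The characteristic polynomial is (x - 1)^3, so the factor x - 1 appears with exponent 3: the algebraic multiplicity is 3.

rank(A - I) = 1, so the eigenspace has dimension 3 - 1 = 2: the geometric multiplicity is 2.

Since 2 < 3, A is not diagonalizable.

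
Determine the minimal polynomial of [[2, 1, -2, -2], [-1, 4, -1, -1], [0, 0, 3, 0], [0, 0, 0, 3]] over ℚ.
m_A(x) = (x - 3)^3

The characteristic polynomial factors as (x - 3)^4. The minimal polynomial is ∏(x - λ)^{k_λ} where k_λ is the size of the largest Jordan block at λ.

For λ = 3: rank(A - 3I) = 2, and the largest Jordan block has size 3 (the smallest k with rank((A - 3I)^k) = rank((A - 3I)^(k+1))).

So m_A(x) = (x - 3)^3.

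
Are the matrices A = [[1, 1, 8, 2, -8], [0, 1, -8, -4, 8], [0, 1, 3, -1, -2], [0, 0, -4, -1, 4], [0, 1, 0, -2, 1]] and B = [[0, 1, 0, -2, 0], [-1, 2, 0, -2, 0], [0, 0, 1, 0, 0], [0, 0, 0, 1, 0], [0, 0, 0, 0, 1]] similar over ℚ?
Both have characteristic polynomial (x - 1)^5 and minimal polynomial (x - 1)^2. But rank(A - I) = 2 for A while rank(B - I) = 1 for B, so the number of Jordan blocks at λ = 1 differs. A and B are not similar.

No.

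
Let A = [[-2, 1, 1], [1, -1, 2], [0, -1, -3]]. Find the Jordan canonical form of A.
J = [[-2, 1, 0], [0, -2, 1], [0, 0, -2]]

The characteristic polynomial is det(xI - A) = (x + 2)^3, so the eigenvalues are -2 (algebraic multiplicity 3).

For λ = -2: rank(A + 2I) = 2, rank((A + 2I)^2) = 1, rank((A + 2I)^3) = 0. The eigenspace has dimension 3 - 2 = 1, so there is 1 Jordan block; the rank sequence gives block sizes [3].

Assembling the blocks gives the Jordan form J above.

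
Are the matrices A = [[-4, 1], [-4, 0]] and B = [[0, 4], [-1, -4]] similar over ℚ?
Yes.

Two matrices over a field are similar if and only if they have the same invariant factors.

Both A and B have characteristic polynomial (x + 2)^2 and minimal polynomial (x + 2)^2. Computing further, both have invariant factors (x + 2)^2. Hence A and B are similar.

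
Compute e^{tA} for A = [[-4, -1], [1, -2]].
A has Jordan form J = [[-3, 1], [0, -3]] with A = PJP^{-1}, so e^{tA} = P e^{tJ} P^{-1}.

For a Jordan block J_k(λ), e^{tJ_k(λ)} = e^{λt} · (I + tN + t^2 N^2/2! + ... + t^{k-1} N^{k-1}/(k-1)!) where N is the nilpotent superdiagonal part.

Assembling the blocks and conjugating back gives the entries of e^{tA} as shown above.

e^{tA} = [[(1 - t)*e^{-3*t}, -t*e^{-3*t}], [t*e^{-3*t}, (t + 1)*e^{-3*t}]]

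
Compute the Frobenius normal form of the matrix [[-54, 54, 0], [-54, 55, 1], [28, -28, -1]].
R = [[0, 0, 54], [1, 0, 27], [0, 1, 0]]

The invariant factors of A (the non-unit diagonal entries of the Smith normal form of xI - A over ℚ[x]) are (x - 6)(x + 3)^2, each dividing the next. The characteristic polynomial is their product, (x - 6)(x + 3)^2.

The rational canonical form is the block-diagonal matrix of companion matrices C(f_i):
R = [[0, 0, 54], [1, 0, 27], [0, 1, 0]].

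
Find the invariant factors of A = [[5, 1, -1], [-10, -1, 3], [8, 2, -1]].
The Jordan structure of A has elementary divisors (x - 1)^3. Arranging the block sizes at each eigenvalue in decreasing order and taking row products gives the invariant factors.

Invariant factors (smallest first, each dividing the next): (x - 1)^3.

Check: the last factor (x - 1)^3 is the minimal polynomial, and the product (x - 1)^3 is the characteristic polynomial.

(x - 1)^3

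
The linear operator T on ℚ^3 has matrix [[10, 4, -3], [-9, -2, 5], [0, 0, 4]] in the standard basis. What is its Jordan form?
J = [[4, 1, 0], [0, 4, 1], [0, 0, 4]]

The characteristic polynomial is det(xI - A) = (x - 4)^3, so the eigenvalues are 4 (algebraic multiplicity 3).

For λ = 4: rank(A - 4I) = 2, rank((A - 4I)^2) = 1, rank((A - 4I)^3) = 0. The eigenspace has dimension 3 - 2 = 1, so there is 1 Jordan block; the rank sequence gives block sizes [3].

Assembling the blocks gives the Jordan form J above.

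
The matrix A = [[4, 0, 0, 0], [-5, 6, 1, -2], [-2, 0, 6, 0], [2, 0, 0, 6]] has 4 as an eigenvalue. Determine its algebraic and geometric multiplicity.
The characteristic polynomial is (x - 6)^3(x - 4), so the factor x - 4 appears with exponent 1: the algebraic multiplicity is 1.

rank(A - 4I) = 3, so the eigenspace has dimension 4 - 3 = 1: the geometric multiplicity is 1.

algebraic multiplicity 1, geometric multiplicity 1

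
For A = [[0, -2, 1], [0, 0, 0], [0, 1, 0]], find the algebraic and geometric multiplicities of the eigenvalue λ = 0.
The characteristic polynomial is x^3, so the factor x appears with exponent 3: the algebraic multiplicity is 3.

rank(A) = 2, so the eigenspace has dimension 3 - 2 = 1: the geometric multiplicity is 1.

Since 1 < 3, A is not diagonalizable.

algebraic multiplicity 3, geometric multiplicity 1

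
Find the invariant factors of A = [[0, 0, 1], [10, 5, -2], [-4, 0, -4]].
The Jordan structure of A has elementary divisors (x + 2)^2, (x - 5). Arranging the block sizes at each eigenvalue in decreasing order and taking row products gives the invariant factors.

Invariant factors (smallest first, each dividing the next): (x - 5)(x + 2)^2.

Check: the last factor (x - 5)(x + 2)^2 is the minimal polynomial, and the product (x - 5)(x + 2)^2 is the characteristic polynomial.

(x - 5)(x + 2)^2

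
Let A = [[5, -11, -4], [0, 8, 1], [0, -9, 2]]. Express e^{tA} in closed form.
A has Jordan form J = [[5, 1, 0], [0, 5, 1], [0, 0, 5]] with A = PJP^{-1}, so e^{tA} = P e^{tJ} P^{-1}.

For a Jordan block J_k(λ), e^{tJ_k(λ)} = e^{λt} · (I + tN + t^2 N^2/2! + ... + t^{k-1} N^{k-1}/(k-1)!) where N is the nilpotent superdiagonal part.

Assembling the blocks and conjugating back gives the entries of e^{tA} as shown above.

e^{tA} = [[e^{5*t}, t*(3*t - 22)*e^{5*t}/2, t*(t - 8)*e^{5*t}/2], [0, (3*t + 1)*e^{5*t}, t*e^{5*t}], [0, -9*t*e^{5*t}, (1 - 3*t)*e^{5*t}]]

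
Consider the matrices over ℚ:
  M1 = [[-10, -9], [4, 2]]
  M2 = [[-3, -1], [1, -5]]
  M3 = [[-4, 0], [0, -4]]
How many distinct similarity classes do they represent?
Characteristic polynomials: χ_{M1} = (x + 4)^2, χ_{M2} = (x + 4)^2, χ_{M3} = (x + 4)^2.

{M1, M2}: invariant factors (x + 4)^2.

{M3}: invariant factors x + 4, x + 4.

Matrices are similar if and only if their invariant-factor lists agree; the partition into similarity classes is {M1, M2}, {M3}.

2 classes: {M1, M2}, {M3}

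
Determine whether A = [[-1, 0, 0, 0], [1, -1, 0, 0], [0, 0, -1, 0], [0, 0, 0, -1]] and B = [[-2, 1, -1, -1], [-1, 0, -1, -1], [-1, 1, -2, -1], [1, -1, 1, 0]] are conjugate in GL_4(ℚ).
Two matrices over a field are similar if and only if they have the same invariant factors.

Both A and B have characteristic polynomial (x + 1)^4 and minimal polynomial (x + 1)^2. Computing further, both have invariant factors x + 1, x + 1, (x + 1)^2. Hence A and B are similar.

Yes.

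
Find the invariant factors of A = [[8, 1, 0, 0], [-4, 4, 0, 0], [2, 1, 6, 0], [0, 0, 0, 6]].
x - 6, x - 6, (x - 6)^2

The Jordan structure of A has elementary divisors (x - 6)^2, (x - 6), (x - 6). Arranging the block sizes at each eigenvalue in decreasing order and taking row products gives the invariant factors.

Invariant factors (smallest first, each dividing the next): x - 6, x - 6, (x - 6)^2.

Check: the last factor (x - 6)^2 is the minimal polynomial, and the product (x - 6)^4 is the characteristic polynomial.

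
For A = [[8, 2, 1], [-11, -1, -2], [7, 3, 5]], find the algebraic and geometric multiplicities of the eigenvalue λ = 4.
algebraic multiplicity 3, geometric multiplicity 1

The characteristic polynomial is (x - 4)^3, so the factor x - 4 appears with exponent 3: the algebraic multiplicity is 3.

rank(A - 4I) = 2, so the eigenspace has dimension 3 - 2 = 1: the geometric multiplicity is 1.

Since 1 < 3, A is not diagonalizable.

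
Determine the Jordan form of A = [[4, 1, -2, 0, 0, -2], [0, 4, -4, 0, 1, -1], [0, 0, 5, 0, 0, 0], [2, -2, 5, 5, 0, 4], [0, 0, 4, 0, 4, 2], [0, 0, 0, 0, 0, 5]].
J = [[4, 1, 0, 0, 0, 0], [0, 4, 1, 0, 0, 0], [0, 0, 4, 0, 0, 0], [0, 0, 0, 5, 1, 0], [0, 0, 0, 0, 5, 0], [0, 0, 0, 0, 0, 5]]

The characteristic polynomial is det(xI - A) = (x - 5)^3(x - 4)^3, so the eigenvalues are 4 (algebraic multiplicity 3), 5 (algebraic multiplicity 3).

For λ = 4: rank(A - 4I) = 5, rank((A - 4I)^2) = 4, rank((A - 4I)^3) = 3. The eigenspace has dimension 6 - 5 = 1, so there is 1 Jordan block; the rank sequence gives block sizes [3].

For λ = 5: rank(A - 5I) = 4, rank((A - 5I)^2) = 3. The eigenspace has dimension 6 - 4 = 2, so there are 2 Jordan blocks; the rank sequence gives block sizes [2, 1].

Assembling the blocks gives the Jordan form J above.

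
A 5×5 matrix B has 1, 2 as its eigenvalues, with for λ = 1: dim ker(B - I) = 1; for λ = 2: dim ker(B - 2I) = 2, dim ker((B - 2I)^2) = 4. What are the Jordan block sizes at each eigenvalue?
λ = 1: successive nullity increments [1] count blocks of size ≥ k; block sizes are [1].
λ = 2: successive nullity increments [2, 2] count blocks of size ≥ k; block sizes are [2, 2].

Jordan blocks: (1, 1), (2, 2), (2, 2)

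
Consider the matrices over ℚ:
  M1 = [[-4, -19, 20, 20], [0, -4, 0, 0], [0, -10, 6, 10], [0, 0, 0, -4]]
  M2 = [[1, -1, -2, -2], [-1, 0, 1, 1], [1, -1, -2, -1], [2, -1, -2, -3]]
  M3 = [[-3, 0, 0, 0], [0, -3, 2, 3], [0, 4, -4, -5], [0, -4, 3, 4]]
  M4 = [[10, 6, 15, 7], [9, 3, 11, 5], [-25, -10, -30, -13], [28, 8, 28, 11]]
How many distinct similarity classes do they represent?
Characteristic polynomials: χ_{M1} = (x - 6)(x + 4)^3, χ_{M2} = (x + 1)^4, χ_{M3} = (x + 1)^3(x + 3), χ_{M4} = (x + 1)^3(x + 3).

{M1}: invariant factors x + 4, (x - 6)(x + 4)^2.

{M2}: invariant factors x + 1, (x + 1)^3.

{M3}: invariant factors (x + 1)^3(x + 3).

{M4}: invariant factors x + 1, (x + 1)^2(x + 3).

Matrices are similar if and only if their invariant-factor lists agree; the partition into similarity classes is {M1}, {M2}, {M3}, {M4}.

4 classes: {M1}, {M2}, {M3}, {M4}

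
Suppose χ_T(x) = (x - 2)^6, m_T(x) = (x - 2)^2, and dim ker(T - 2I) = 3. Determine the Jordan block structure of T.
Jordan blocks: (2, 2), (2, 2), (2, 2)

λ = 2: algebraic multiplicity 6 (exponent in χ_T), largest block size 2 (exponent in m_T), 3 blocks (geometric multiplicity). These force block sizes [2, 2, 2].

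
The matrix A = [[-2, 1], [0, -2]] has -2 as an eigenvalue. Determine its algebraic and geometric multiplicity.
algebraic multiplicity 2, geometric multiplicity 1

The characteristic polynomial is (x + 2)^2, so the factor x + 2 appears with exponent 2: the algebraic multiplicity is 2.

rank(A + 2I) = 1, so the eigenspace has dimension 2 - 1 = 1: the geometric multiplicity is 1.

Since 1 < 2, A is not diagonalizable.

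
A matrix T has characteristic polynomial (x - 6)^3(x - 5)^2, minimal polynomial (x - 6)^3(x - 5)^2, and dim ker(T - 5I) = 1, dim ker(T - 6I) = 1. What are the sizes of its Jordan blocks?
Jordan blocks: (5, 2), (6, 3)

λ = 5: algebraic multiplicity 2 (exponent in χ_T), largest block size 2 (exponent in m_T), 1 block (geometric multiplicity). This forces block sizes [2].
λ = 6: algebraic multiplicity 3 (exponent in χ_T), largest block size 3 (exponent in m_T), 1 block (geometric multiplicity). This forces block sizes [3].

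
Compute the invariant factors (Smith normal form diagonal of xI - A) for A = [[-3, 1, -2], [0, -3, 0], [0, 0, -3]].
x + 3, (x + 3)^2

The Jordan structure of A has elementary divisors (x + 3)^2, (x + 3). Arranging the block sizes at each eigenvalue in decreasing order and taking row products gives the invariant factors.

Invariant factors (smallest first, each dividing the next): x + 3, (x + 3)^2.

Check: the last factor (x + 3)^2 is the minimal polynomial, and the product (x + 3)^3 is the characteristic polynomial.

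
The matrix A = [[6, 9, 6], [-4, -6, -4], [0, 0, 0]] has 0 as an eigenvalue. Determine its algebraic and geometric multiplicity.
algebraic multiplicity 3, geometric multiplicity 2

The characteristic polynomial is x^3, so the factor x appears with exponent 3: the algebraic multiplicity is 3.

rank(A) = 1, so the eigenspace has dimension 3 - 1 = 2: the geometric multiplicity is 2.

Since 2 < 3, A is not diagonalizable.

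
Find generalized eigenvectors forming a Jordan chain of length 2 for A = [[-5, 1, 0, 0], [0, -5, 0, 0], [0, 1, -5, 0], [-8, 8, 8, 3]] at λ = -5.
We seek v_1 ∈ ker((A + 5I)^2) \ ker(A + 5I), then set v_{i+1} = (A + 5I) v_i.

One such chain is v_1 = [[1, 1, 0, 0]]^T, v_2 = [[1, 0, 1, 0]]^T. Check: (A + 5I) v_2 = [[0, 0, 0, 0]]^T = 0.

v_1 = [[1, 1, 0, 0]]^T, v_2 = [[1, 0, 1, 0]]^T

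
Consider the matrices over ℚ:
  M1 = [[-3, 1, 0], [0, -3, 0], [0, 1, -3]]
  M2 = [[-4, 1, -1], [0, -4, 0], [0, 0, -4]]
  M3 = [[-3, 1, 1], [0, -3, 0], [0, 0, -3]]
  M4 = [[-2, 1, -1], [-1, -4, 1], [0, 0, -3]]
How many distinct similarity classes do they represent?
Characteristic polynomials: χ_{M1} = (x + 3)^3, χ_{M2} = (x + 4)^3, χ_{M3} = (x + 3)^3, χ_{M4} = (x + 3)^3.

{M1, M3, M4}: invariant factors x + 3, (x + 3)^2.

{M2}: invariant factors x + 4, (x + 4)^2.

Matrices are similar if and only if their invariant-factor lists agree; the partition into similarity classes is {M1, M3, M4}, {M2}.

2 classes: {M1, M3, M4}, {M2}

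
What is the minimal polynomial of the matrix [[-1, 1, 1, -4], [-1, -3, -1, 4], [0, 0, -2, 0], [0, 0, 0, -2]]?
The characteristic polynomial factors as (x + 2)^4. The minimal polynomial is ∏(x - λ)^{k_λ} where k_λ is the size of the largest Jordan block at λ.

For λ = -2: rank(A + 2I) = 1, and the largest Jordan block has size 2 (the smallest k with rank((A + 2I)^k) = rank((A + 2I)^(k+1))).

So m_A(x) = (x + 2)^2.

m_A(x) = (x + 2)^2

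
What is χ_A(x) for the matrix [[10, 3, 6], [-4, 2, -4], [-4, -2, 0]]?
xI - A = [[x - 10, -3, -6], [4, x - 2, 4], [4, 2, x]].

Expanding det(xI - A) along the first row:
det(xI - A) = + (x - 10)·det([[x - 2, 4], [2, x]]) - (-3)·det([[4, 4], [4, x]]) + (-6)·det([[4, x - 2], [4, 2]]).

Evaluating gives χ_A(x) = x^3 - 12x^2 + 48x - 64 = (x - 4)^3.

χ_A(x) = (x - 4)^3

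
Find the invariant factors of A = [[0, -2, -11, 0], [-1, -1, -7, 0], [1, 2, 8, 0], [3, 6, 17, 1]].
x - 1, (x - 3)^2(x - 1)

The Jordan structure of A has elementary divisors (x - 1), (x - 1), (x - 3)^2. Arranging the block sizes at each eigenvalue in decreasing order and taking row products gives the invariant factors.

Invariant factors (smallest first, each dividing the next): x - 1, (x - 3)^2(x - 1).

Check: the last factor (x - 3)^2(x - 1) is the minimal polynomial, and the product (x - 3)^2(x - 1)^2 is the characteristic polynomial.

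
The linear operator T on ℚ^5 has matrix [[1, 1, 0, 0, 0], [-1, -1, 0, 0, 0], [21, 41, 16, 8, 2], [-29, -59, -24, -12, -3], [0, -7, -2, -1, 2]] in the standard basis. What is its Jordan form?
J = [[0, 1, 0, 0, 0], [0, 0, 0, 0, 0], [0, 0, 0, 0, 0], [0, 0, 0, 3, 1], [0, 0, 0, 0, 3]]

The characteristic polynomial is det(xI - A) = x^3(x - 3)^2, so the eigenvalues are 0 (algebraic multiplicity 3), 3 (algebraic multiplicity 2).

For λ = 0: rank(A) = 3, rank(A^2) = 2. The eigenspace has dimension 5 - 3 = 2, so there are 2 Jordan blocks; the rank sequence gives block sizes [2, 1].

For λ = 3: rank(A - 3I) = 4, rank((A - 3I)^2) = 3. The eigenspace has dimension 5 - 4 = 1, so there is 1 Jordan block; the rank sequence gives block sizes [2].

Assembling the blocks gives the Jordan form J above.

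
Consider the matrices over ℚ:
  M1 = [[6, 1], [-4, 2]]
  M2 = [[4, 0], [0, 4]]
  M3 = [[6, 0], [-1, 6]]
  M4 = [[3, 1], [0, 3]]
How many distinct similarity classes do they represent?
4 classes: {M1}, {M2}, {M3}, {M4}

Characteristic polynomials: χ_{M1} = (x - 4)^2, χ_{M2} = (x - 4)^2, χ_{M3} = (x - 6)^2, χ_{M4} = (x - 3)^2.

{M1}: invariant factors (x - 4)^2.

{M2}: invariant factors x - 4, x - 4.

{M3}: invariant factors (x - 6)^2.

{M4}: invariant factors (x - 3)^2.

Matrices are similar if and only if their invariant-factor lists agree; the partition into similarity classes is {M1}, {M2}, {M3}, {M4}.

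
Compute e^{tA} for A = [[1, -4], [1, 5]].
A has Jordan form J = [[3, 1], [0, 3]] with A = PJP^{-1}, so e^{tA} = P e^{tJ} P^{-1}.

For a Jordan block J_k(λ), e^{tJ_k(λ)} = e^{λt} · (I + tN + t^2 N^2/2! + ... + t^{k-1} N^{k-1}/(k-1)!) where N is the nilpotent superdiagonal part.

Assembling the blocks and conjugating back gives the entries of e^{tA} as shown above.

e^{tA} = [[(1 - 2*t)*e^{3*t}, -4*t*e^{3*t}], [t*e^{3*t}, (2*t + 1)*e^{3*t}]]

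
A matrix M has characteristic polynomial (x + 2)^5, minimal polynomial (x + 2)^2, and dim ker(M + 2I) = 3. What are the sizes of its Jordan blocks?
λ = -2: algebraic multiplicity 5 (exponent in χ_M), largest block size 2 (exponent in m_M), 3 blocks (geometric multiplicity). These force block sizes [2, 2, 1].

Jordan blocks: (-2, 2), (-2, 2), (-2, 1)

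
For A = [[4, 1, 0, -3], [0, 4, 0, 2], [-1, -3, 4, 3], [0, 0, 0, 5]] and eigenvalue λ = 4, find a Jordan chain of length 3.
v_1 = [[-3, 1, 1, 0]]^T, v_2 = [[1, 0, 0, 0]]^T, v_3 = [[0, 0, -1, 0]]^T

We seek v_1 ∈ ker((A - 4I)^3) \ ker((A - 4I)^2), then set v_{i+1} = (A - 4I) v_i.

One such chain is v_1 = [[-3, 1, 1, 0]]^T, v_2 = [[1, 0, 0, 0]]^T, v_3 = [[0, 0, -1, 0]]^T. Check: (A - 4I) v_3 = [[0, 0, 0, 0]]^T = 0.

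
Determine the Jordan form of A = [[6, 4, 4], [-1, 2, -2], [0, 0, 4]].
J = [[4, 1, 0], [0, 4, 0], [0, 0, 4]]

The characteristic polynomial is det(xI - A) = (x - 4)^3, so the eigenvalues are 4 (algebraic multiplicity 3).

For λ = 4: rank(A - 4I) = 1, rank((A - 4I)^2) = 0. The eigenspace has dimension 3 - 1 = 2, so there are 2 Jordan blocks; the rank sequence gives block sizes [2, 1].

Assembling the blocks gives the Jordan form J above.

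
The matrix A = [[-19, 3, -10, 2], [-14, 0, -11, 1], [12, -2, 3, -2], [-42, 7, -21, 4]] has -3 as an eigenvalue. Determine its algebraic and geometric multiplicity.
The characteristic polynomial is (x + 3)^4, so the factor x + 3 appears with exponent 4: the algebraic multiplicity is 4.

rank(A + 3I) = 2, so the eigenspace has dimension 4 - 2 = 2: the geometric multiplicity is 2.

Since 2 < 4, A is not diagonalizable.

algebraic multiplicity 4, geometric multiplicity 2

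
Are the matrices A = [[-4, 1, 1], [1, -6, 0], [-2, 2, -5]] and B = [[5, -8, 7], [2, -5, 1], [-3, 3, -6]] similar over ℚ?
No.

trace(A) = -15 but trace(B) = -6. The trace is a similarity invariant, so A and B are not similar.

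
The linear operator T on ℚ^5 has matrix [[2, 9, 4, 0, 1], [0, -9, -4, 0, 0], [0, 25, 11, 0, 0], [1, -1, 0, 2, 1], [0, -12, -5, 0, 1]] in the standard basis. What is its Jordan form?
The characteristic polynomial is det(xI - A) = (x - 2)^2(x - 1)^3, so the eigenvalues are 1 (algebraic multiplicity 3), 2 (algebraic multiplicity 2).

For λ = 1: rank(A - I) = 4, rank((A - I)^2) = 3, rank((A - I)^3) = 2. The eigenspace has dimension 5 - 4 = 1, so there is 1 Jordan block; the rank sequence gives block sizes [3].

For λ = 2: rank(A - 2I) = 4, rank((A - 2I)^2) = 3. The eigenspace has dimension 5 - 4 = 1, so there is 1 Jordan block; the rank sequence gives block sizes [2].

Assembling the blocks gives the Jordan form J above.

J = [[1, 1, 0, 0, 0], [0, 1, 1, 0, 0], [0, 0, 1, 0, 0], [0, 0, 0, 2, 1], [0, 0, 0, 0, 2]]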